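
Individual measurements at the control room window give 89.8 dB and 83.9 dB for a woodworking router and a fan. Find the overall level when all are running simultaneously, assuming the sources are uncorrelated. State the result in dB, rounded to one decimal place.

For uncorrelated sources the intensities add, so convert each level to linear form, sum, and take 10·log₁₀ of the total.
Σ 10^(L/10) = 10^(89.8/10) + 10^(83.9/10) = 1.200e+09.
L_total = 10·log₁₀(1.200e+09) = 90.79 dB.

90.8 dB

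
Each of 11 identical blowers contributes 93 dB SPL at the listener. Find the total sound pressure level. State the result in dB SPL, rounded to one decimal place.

With 11 equal, uncorrelated contributions the intensity is 11× that of one unit, giving a rise of 10·log₁₀ 11.
L_total = 93 + 10·log₁₀(11) = 93 + 10.414 = 103.41 dB SPL.

103.4 dB SPL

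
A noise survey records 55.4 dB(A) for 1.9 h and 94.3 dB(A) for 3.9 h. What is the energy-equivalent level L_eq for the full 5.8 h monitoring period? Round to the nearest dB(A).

Weight each interval's intensity by its duration and average over T = 5.8 h:
Σ tᵢ·10^(Lᵢ/10) = 1.9·10^(55.4/10) + 3.9·10^(94.3/10) = 1.050e+10.
L_eq = 10·log₁₀(1.050e+10/5.8) = 92.58 dB(A).

93 dB(A)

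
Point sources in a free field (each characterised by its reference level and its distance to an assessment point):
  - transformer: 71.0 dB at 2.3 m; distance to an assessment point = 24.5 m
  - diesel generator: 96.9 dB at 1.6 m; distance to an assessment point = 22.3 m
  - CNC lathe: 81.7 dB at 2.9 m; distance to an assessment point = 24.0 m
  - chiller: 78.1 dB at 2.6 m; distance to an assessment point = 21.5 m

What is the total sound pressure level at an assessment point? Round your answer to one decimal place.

74.5 dB

Apply inverse-square spreading to bring every level to the receiver, then sum 10^(L/10).
transformer: 71.0 − 20·log₁₀(24.5/2.3) = 71.0 − 20.55 = 50.45 dB.
diesel generator: 96.9 − 20·log₁₀(22.3/1.6) = 96.9 − 22.88 = 74.02 dB.
CNC lathe: 81.7 − 20·log₁₀(24.0/2.9) = 81.7 − 18.36 = 63.34 dB.
chiller: 78.1 − 20·log₁₀(21.5/2.6) = 78.1 − 18.35 = 59.75 dB.
Σ 10^(L/10) = 2.843e+07 → L_total = 10·log₁₀(2.843e+07) = 74.54 dB.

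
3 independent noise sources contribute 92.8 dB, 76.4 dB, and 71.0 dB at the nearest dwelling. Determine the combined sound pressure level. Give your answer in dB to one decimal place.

Incoherent sources combine by intensity addition: L_total = 10·log₁₀(Σ 10^(L_i/10)).
Σ 10^(L/10) = 10^(92.8/10) + 10^(76.4/10) + 10^(71.0/10) = 1.962e+09.
L_total = 10·log₁₀(1.962e+09) = 92.93 dB.

92.9 dB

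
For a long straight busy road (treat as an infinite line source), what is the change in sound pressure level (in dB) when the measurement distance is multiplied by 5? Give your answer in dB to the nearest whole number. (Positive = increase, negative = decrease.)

-7 dB

A line source loses 3 dB per doubling of distance; generally ΔL = −10·log₁₀(r₂/r₁).
ΔL = −10·log₁₀(5) = -6.99 dB.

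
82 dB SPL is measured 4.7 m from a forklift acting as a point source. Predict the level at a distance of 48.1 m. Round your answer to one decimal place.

61.8 dB SPL

Spherical spreading from a point source gives a 20·log₁₀(r₂/r₁) drop.
L₂ = 82 − 20·log₁₀(48.1/4.7) = 82 − 20.201 = 61.80 dB SPL.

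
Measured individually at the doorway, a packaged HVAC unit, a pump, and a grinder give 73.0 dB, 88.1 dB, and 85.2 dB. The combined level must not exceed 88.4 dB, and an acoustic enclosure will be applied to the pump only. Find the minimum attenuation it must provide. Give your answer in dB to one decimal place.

2.8 dB

Fixed contribution from the other sources: Σ 10^(L/10) = 10^(73.0/10) + 10^(85.2/10) = 3.511e+08 (85.45 dB).
The limit corresponds to 10^(88.4/10) = 6.918e+08; subtracting the fixed part leaves 3.407e+08 for the pump, i.e. 85.32 dB.
Required insertion loss = 88.1 − 85.32 = 2.78 dB.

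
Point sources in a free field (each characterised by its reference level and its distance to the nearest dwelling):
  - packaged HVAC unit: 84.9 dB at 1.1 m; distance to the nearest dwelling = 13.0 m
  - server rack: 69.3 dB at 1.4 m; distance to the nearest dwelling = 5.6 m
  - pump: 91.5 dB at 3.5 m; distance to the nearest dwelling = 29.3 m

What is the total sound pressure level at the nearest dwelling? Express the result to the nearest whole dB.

74 dB

Propagate each source to the receiver with L = L_ref − 20·log₁₀(r/r_ref), then add intensities.
packaged HVAC unit: 84.9 − 20·log₁₀(13.0/1.1) = 84.9 − 21.45 = 63.45 dB.
server rack: 69.3 − 20·log₁₀(5.6/1.4) = 69.3 − 12.04 = 57.26 dB.
pump: 91.5 − 20·log₁₀(29.3/3.5) = 91.5 − 18.46 = 73.04 dB.
Σ 10^(L/10) = 2.290e+07 → L_total = 10·log₁₀(2.290e+07) = 73.60 dB.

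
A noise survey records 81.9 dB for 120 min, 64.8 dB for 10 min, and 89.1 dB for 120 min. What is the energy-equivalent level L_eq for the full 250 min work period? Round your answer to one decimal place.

The energy average is taken in the linear domain: L_eq = 10·log₁₀[(Σ tᵢ·10^(Lᵢ/10))/T], T = 250 min.
Σ tᵢ·10^(Lᵢ/10) = 120·10^(81.9/10) + 10·10^(64.8/10) + 120·10^(89.1/10) = 1.162e+11.
L_eq = 10·log₁₀(1.162e+11/250) = 86.67 dB.

86.7 dB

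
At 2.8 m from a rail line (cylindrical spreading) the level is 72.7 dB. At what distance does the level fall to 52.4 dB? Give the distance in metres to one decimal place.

300.0 m

The 20.3 dB drop corresponds to a distance ratio of 10^(20.3/10) for a line source.
r₂ = 2.8·10^((72.7−52.4)/10) = 2.8·10^(20.3/10) = 300.03 m.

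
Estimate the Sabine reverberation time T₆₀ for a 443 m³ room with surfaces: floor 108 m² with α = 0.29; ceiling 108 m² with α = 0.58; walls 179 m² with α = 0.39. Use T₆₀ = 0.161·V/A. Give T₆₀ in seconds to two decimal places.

0.44 s

Total absorption A = 108·0.29 + 108·0.58 + 179·0.39 = 163.77 m² sabins.
T₆₀ = 0.161·V/A = 0.161·443/163.77 = 0.436 s.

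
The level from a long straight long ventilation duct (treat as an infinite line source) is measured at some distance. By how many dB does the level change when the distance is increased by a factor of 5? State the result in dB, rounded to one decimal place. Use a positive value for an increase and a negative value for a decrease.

Line-source spreading: ΔL = −10·log₁₀(r₂/r₁).
ΔL = −10·log₁₀(5) = -6.99 dB.

-7.0 dB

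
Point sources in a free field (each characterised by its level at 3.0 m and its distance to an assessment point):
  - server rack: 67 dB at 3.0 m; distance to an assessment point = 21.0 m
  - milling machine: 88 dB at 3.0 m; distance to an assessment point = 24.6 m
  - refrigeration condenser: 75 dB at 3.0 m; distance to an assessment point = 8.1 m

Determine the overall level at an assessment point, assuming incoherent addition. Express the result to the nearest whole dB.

Propagate each source to the receiver with L = L_ref − 20·log₁₀(r/r_ref), then add intensities.
server rack: 67 − 20·log₁₀(21.0/3.0) = 67 − 16.90 = 50.10 dB.
milling machine: 88 − 20·log₁₀(24.6/3.0) = 88 − 18.28 = 69.72 dB.
refrigeration condenser: 75 − 20·log₁₀(8.1/3.0) = 75 − 8.63 = 66.37 dB.
Σ 10^(L/10) = 1.382e+07 → L_total = 10·log₁₀(1.382e+07) = 71.41 dB.

71 dB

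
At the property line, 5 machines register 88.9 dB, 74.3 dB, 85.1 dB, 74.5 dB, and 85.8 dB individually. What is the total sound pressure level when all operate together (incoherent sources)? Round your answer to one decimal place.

For uncorrelated sources the intensities add, so convert each level to linear form, sum, and take 10·log₁₀ of the total.
Σ 10^(L/10) = 10^(88.9/10) + 10^(74.3/10) + 10^(85.1/10) + 10^(74.5/10) + 10^(85.8/10) = 1.535e+09.
L_total = 10·log₁₀(1.535e+09) = 91.86 dB.

91.9 dB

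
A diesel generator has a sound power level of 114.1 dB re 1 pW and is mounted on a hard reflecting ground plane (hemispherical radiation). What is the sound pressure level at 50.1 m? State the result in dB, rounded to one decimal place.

72.1 dB

L_p = L_w − 10·log₁₀(2π·r²) with r = 50.1 m.
2π·r² = 1.577e+04 m², 10·log₁₀ of that is 41.979 dB.
L_p = 114.1 − 41.979 = 72.12 dB.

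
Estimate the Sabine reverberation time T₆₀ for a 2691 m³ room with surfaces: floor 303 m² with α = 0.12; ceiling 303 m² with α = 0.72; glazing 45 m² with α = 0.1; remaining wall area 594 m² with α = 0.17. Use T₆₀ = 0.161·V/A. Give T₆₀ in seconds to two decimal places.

1.20 s

Summing Sᵢαᵢ: 303·0.12 + 303·0.72 + 45·0.1 + 594·0.17 = 360.00 m².
T₆₀ = 0.161·V/A = 0.161·2691/360.00 = 1.203 s.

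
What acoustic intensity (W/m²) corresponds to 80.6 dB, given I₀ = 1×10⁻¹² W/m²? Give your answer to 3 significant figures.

L = 10·log₁₀(I/I₀) ⇒ I = I₀·10^(L/10) = 10⁻¹² × 10^8.06.

0.000115 W/m²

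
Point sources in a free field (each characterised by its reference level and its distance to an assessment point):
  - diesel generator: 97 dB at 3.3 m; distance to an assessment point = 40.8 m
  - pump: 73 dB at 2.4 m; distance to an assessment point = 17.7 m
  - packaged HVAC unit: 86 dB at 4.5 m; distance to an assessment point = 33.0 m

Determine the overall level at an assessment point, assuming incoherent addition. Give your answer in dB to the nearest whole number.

76 dB

Propagate each source to the receiver with L = L_ref − 20·log₁₀(r/r_ref), then add intensities.
diesel generator: 97 − 20·log₁₀(40.8/3.3) = 97 − 21.84 = 75.16 dB.
pump: 73 − 20·log₁₀(17.7/2.4) = 73 − 17.36 = 55.64 dB.
packaged HVAC unit: 86 − 20·log₁₀(33.0/4.5) = 86 − 17.31 = 68.69 dB.
Σ 10^(L/10) = 4.056e+07 → L_total = 10·log₁₀(4.056e+07) = 76.08 dB.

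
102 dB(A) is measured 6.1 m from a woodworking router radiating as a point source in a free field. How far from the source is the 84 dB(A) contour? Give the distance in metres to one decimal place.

48.5 m

The 18.0 dB drop corresponds to a distance ratio of 10^(18.0/20) for a point source.
r₂ = 6.1·10^((102−84)/20) = 6.1·10^(18.0/20) = 48.45 m.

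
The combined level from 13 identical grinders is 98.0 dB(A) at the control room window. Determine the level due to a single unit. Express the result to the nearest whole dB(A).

Dividing the total intensity by 13 lowers the level by 10·log₁₀ 13 = 11.139 dB: L₁ = 98.0 − 11.139.

87 dB(A)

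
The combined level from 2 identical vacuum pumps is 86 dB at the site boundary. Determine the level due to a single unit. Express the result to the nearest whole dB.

83 dB

For N identical incoherent sources L_total = L₁ + 10·log₁₀ N, so L₁ = 86 − 10·log₁₀(2) = 86 − 3.010.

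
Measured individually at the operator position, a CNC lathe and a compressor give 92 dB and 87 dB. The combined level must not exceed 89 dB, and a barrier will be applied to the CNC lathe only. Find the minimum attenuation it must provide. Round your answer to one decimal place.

7.3 dB

Fixed contribution from the other source: Σ 10^(L/10) = 10^(87/10) = 5.012e+08 (87.00 dB).
To meet 89 dB overall, the treated CNC lathe may contribute at most 10^(89/10) − 5.012e+08 = 2.931e+08, i.e. 84.67 dB.
So the CNC lathe must be reduced from 92 to 84.67 dB: IL = 7.33 dB.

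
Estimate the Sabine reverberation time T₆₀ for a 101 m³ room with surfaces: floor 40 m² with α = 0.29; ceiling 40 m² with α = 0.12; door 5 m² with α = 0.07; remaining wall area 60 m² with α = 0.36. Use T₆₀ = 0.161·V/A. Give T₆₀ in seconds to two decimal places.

0.42 s

A = Σ Sᵢαᵢ = 40·0.29 + 40·0.12 + 5·0.07 + 60·0.36 = 38.35 m².
T₆₀ = 0.161 × 101 / 38.35 = 0.424 s.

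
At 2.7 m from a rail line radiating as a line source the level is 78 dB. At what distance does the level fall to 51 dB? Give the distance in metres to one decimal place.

For a line source L₁ − L₂ = 10·log₁₀(r₂/r₁), so r₂ = r₁·10^((L₁−L₂)/10).
r₂ = 2.7·10^((78−51)/10) = 2.7·10^(27.0/10) = 1353.21 m.

1353.2 m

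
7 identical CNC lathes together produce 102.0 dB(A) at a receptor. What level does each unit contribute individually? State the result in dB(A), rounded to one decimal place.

For N identical incoherent sources L_total = L₁ + 10·log₁₀ N, so L₁ = 102.0 − 10·log₁₀(7) = 102.0 − 8.451.

93.5 dB(A)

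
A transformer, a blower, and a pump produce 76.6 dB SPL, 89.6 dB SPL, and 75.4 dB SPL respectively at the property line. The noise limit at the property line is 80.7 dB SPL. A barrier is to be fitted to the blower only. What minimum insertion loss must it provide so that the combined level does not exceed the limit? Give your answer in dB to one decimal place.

13.9 dB

Fixed contribution from the other sources: Σ 10^(L/10) = 10^(76.6/10) + 10^(75.4/10) = 8.038e+07 (79.05 dB SPL).
The limit corresponds to 10^(80.7/10) = 1.175e+08; subtracting the fixed part leaves 3.711e+07 for the blower, i.e. 75.69 dB SPL.
So the blower must be reduced from 89.6 to 75.69 dB SPL: IL = 13.91 dB.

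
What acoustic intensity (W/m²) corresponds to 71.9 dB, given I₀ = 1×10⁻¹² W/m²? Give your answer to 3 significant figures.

1.55e-05 W/m²

L = 10·log₁₀(I/I₀) ⇒ I = I₀·10^(L/10) = 10⁻¹² × 10^7.19.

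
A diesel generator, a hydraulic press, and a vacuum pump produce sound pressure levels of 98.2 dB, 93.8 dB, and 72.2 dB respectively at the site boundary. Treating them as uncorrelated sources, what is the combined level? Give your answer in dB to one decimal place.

99.6 dB

For uncorrelated sources the intensities add, so convert each level to linear form, sum, and take 10·log₁₀ of the total.
Σ 10^(L/10) = 10^(98.2/10) + 10^(93.8/10) + 10^(72.2/10) = 9.022e+09.
L_total = 10·log₁₀(9.022e+09) = 99.55 dB.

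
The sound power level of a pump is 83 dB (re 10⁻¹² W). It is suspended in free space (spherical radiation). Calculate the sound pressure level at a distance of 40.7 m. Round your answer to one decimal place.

39.8 dB

L_p = L_w − 10·log₁₀(4π·r²) with r = 40.7 m.
4π·r² = 2.082e+04 m², 10·log₁₀ of that is 43.184 dB.
L_p = 83 − 43.184 = 39.82 dB.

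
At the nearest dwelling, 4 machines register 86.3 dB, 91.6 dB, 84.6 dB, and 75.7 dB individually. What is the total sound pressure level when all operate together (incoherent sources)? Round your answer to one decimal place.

93.4 dB

For uncorrelated sources the intensities add, so convert each level to linear form, sum, and take 10·log₁₀ of the total.
Σ 10^(L/10) = 10^(86.3/10) + 10^(91.6/10) + 10^(84.6/10) + 10^(75.7/10) = 2.198e+09.
L_total = 10·log₁₀(2.198e+09) = 93.42 dB.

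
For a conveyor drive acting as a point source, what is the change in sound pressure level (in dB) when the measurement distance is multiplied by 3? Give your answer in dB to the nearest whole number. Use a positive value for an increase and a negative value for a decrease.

A point source loses 6 dB per doubling of distance; generally ΔL = −20·log₁₀(r₂/r₁).
ΔL = −20·log₁₀(3) = -9.54 dB.

-10 dB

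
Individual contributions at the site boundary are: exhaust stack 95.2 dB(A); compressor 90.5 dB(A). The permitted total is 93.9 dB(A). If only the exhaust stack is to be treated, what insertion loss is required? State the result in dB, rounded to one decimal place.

4.0 dB

Fixed contribution from the other source: Σ 10^(L/10) = 10^(90.5/10) = 1.122e+09 (90.50 dB(A)).
The limit corresponds to 10^(93.9/10) = 2.455e+09; subtracting the fixed part leaves 1.333e+09 for the exhaust stack, i.e. 91.25 dB(A).
So the exhaust stack must be reduced from 95.2 to 91.25 dB(A): IL = 3.95 dB.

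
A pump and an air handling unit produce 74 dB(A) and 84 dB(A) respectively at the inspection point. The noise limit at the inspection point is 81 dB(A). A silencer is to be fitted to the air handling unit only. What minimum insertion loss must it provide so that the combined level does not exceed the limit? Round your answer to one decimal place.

4.0 dB

Fixed contribution from the other source: Σ 10^(L/10) = 10^(74/10) = 2.512e+07 (74.00 dB(A)).
The limit corresponds to 10^(81/10) = 1.259e+08; subtracting the fixed part leaves 1.008e+08 for the air handling unit, i.e. 80.03 dB(A).
So the air handling unit must be reduced from 84 to 80.03 dB(A): IL = 3.97 dB.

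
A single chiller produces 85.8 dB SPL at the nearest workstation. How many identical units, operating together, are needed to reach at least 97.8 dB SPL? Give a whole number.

Need L₁ + 10·log₁₀ N ≥ 97.8, i.e. log₁₀ N ≥ 1.20.
N ≥ 10^(12.0/10) = 15.849, so N = 16.

16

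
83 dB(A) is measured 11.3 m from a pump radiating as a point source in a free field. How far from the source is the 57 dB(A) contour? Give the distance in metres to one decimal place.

For a point source L₁ − L₂ = 20·log₁₀(r₂/r₁), so r₂ = r₁·10^((L₁−L₂)/20).
r₂ = 11.3·10^((83−57)/20) = 11.3·10^(26.0/20) = 225.46 m.

225.5 m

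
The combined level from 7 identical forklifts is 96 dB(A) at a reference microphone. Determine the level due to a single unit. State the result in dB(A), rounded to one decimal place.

87.5 dB(A)

Dividing the total intensity by 7 lowers the level by 10·log₁₀ 7 = 8.451 dB: L₁ = 96 − 8.451.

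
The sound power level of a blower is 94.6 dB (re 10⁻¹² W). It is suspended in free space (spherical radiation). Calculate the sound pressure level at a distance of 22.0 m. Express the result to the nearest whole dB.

L_p = L_w − 10·log₁₀(4π·r²) with r = 22.0 m.
4π·r² = 6082 m², 10·log₁₀ of that is 37.841 dB.
L_p = 94.6 − 37.841 = 56.76 dB.

57 dB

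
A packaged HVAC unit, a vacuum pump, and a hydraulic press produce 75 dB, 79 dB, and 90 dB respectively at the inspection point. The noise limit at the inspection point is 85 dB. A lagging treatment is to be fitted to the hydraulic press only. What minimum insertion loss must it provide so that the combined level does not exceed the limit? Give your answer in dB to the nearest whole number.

7 dB

The untreated sources together contribute 10^(75/10) + 10^(79/10) = 1.111e+08, i.e. 80.46 dB.
The limit corresponds to 10^(85/10) = 3.162e+08; subtracting the fixed part leaves 2.052e+08 for the hydraulic press, i.e. 83.12 dB.
So the hydraulic press must be reduced from 90 to 83.12 dB: IL = 6.88 dB.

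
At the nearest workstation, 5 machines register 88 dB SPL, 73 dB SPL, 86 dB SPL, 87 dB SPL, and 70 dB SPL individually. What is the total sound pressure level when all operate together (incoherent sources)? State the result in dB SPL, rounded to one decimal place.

91.9 dB SPL

Incoherent sources combine by intensity addition: L_total = 10·log₁₀(Σ 10^(L_i/10)).
Σ 10^(L/10) = 10^(88/10) + 10^(73/10) + 10^(86/10) + 10^(87/10) + 10^(70/10) = 1.560e+09.
L_total = 10·log₁₀(1.560e+09) = 91.93 dB SPL.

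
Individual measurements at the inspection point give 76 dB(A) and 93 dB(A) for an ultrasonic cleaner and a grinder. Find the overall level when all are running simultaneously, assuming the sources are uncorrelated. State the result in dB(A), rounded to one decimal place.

For uncorrelated sources the intensities add, so convert each level to linear form, sum, and take 10·log₁₀ of the total.
Σ 10^(L/10) = 10^(76/10) + 10^(93/10) = 2.035e+09.
L_total = 10·log₁₀(2.035e+09) = 93.09 dB(A).

93.1 dB(A)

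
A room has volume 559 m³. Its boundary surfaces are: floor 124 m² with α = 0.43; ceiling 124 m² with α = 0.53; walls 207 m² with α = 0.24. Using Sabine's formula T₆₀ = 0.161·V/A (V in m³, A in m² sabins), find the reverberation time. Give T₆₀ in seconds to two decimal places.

Summing Sᵢαᵢ: 124·0.43 + 124·0.53 + 207·0.24 = 168.72 m².
T₆₀ = 0.161 × 559 / 168.72 = 0.533 s.

0.53 s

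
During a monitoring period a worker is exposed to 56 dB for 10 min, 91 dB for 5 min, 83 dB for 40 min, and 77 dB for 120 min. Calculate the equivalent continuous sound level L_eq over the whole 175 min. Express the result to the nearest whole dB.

The energy average is taken in the linear domain: L_eq = 10·log₁₀[(Σ tᵢ·10^(Lᵢ/10))/T], T = 175 min.
Σ tᵢ·10^(Lᵢ/10) = 10·10^(56/10) + 5·10^(91/10) + 40·10^(83/10) + 120·10^(77/10) = 2.029e+10.
L_eq = 10·log₁₀(2.029e+10/175) = 80.64 dB.

81 dB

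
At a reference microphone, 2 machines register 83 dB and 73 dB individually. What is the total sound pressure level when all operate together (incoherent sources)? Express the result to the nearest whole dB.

83 dB

For uncorrelated sources the intensities add, so convert each level to linear form, sum, and take 10·log₁₀ of the total.
Σ 10^(L/10) = 10^(83/10) + 10^(73/10) = 2.195e+08.
L_total = 10·log₁₀(2.195e+08) = 83.41 dB.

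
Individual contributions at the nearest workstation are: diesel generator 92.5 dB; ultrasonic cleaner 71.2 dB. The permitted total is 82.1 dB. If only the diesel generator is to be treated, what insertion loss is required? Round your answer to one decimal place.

The untreated sources together contribute 10^(71.2/10) = 1.318e+07, i.e. 71.20 dB.
To meet 82.1 dB overall, the treated diesel generator may contribute at most 10^(82.1/10) − 1.318e+07 = 1.490e+08, i.e. 81.73 dB.
So the diesel generator must be reduced from 92.5 to 81.73 dB: IL = 10.77 dB.

10.8 dB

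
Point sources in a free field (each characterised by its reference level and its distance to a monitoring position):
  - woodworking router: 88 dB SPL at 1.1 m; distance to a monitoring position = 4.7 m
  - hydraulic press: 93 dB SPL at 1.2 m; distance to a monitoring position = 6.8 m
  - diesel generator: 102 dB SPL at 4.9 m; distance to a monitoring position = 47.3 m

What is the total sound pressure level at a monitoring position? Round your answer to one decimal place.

84.3 dB SPL

Propagate each source to the receiver with L = L_ref − 20·log₁₀(r/r_ref), then add intensities.
woodworking router: 88 − 20·log₁₀(4.7/1.1) = 88 − 12.61 = 75.39 dB SPL.
hydraulic press: 93 − 20·log₁₀(6.8/1.2) = 93 − 15.07 = 77.93 dB SPL.
diesel generator: 102 − 20·log₁₀(47.3/4.9) = 102 − 19.69 = 82.31 dB SPL.
Σ 10^(L/10) = 2.668e+08 → L_total = 10·log₁₀(2.668e+08) = 84.26 dB SPL.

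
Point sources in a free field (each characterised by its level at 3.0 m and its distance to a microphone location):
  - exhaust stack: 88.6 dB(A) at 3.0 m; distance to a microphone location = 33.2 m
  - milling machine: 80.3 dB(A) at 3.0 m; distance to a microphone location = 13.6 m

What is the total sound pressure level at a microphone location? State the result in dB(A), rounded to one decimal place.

Apply inverse-square spreading to bring every level to the receiver, then sum 10^(L/10).
exhaust stack: 88.6 − 20·log₁₀(33.2/3.0) = 88.6 − 20.88 = 67.72 dB(A).
milling machine: 80.3 − 20·log₁₀(13.6/3.0) = 80.3 − 13.13 = 67.17 dB(A).
Σ 10^(L/10) = 1.113e+07 → L_total = 10·log₁₀(1.113e+07) = 70.46 dB(A).

70.5 dB(A)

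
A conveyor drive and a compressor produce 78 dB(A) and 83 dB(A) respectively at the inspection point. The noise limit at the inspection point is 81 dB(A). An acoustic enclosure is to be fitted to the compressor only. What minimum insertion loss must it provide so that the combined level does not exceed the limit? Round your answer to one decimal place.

Everything except the compressor sums to 10^(78/10) = 6.310e+07 in linear terms, 78.00 dB(A).
The limit corresponds to 10^(81/10) = 1.259e+08; subtracting the fixed part leaves 6.280e+07 for the compressor, i.e. 77.98 dB(A).
So the compressor must be reduced from 83 to 77.98 dB(A): IL = 5.02 dB.

5.0 dB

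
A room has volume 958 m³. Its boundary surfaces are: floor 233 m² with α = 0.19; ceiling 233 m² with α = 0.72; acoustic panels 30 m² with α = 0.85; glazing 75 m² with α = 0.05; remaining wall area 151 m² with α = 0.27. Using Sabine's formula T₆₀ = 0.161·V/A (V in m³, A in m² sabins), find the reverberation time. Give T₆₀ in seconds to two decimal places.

0.55 s

A = Σ Sᵢαᵢ = 233·0.19 + 233·0.72 + 30·0.85 + 75·0.05 + 151·0.27 = 282.05 m².
T₆₀ = 0.161 × 958 / 282.05 = 0.547 s.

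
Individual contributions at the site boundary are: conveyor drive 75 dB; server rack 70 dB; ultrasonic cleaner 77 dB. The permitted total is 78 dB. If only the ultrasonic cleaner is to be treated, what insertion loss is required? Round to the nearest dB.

The untreated sources together contribute 10^(75/10) + 10^(70/10) = 4.162e+07, i.e. 76.19 dB.
The limit corresponds to 10^(78/10) = 6.310e+07; subtracting the fixed part leaves 2.147e+07 for the ultrasonic cleaner, i.e. 73.32 dB.
So the ultrasonic cleaner must be reduced from 77 to 73.32 dB: IL = 3.68 dB.

4 dB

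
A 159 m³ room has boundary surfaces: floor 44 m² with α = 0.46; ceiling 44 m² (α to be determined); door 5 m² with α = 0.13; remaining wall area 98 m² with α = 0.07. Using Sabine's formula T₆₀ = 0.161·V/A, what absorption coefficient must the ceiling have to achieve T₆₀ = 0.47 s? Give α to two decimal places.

0.61

Required total absorption A = 0.161·159/0.47 = 54.47 m².
Absorption from the other surfaces = 44·0.46 + 5·0.13 + 98·0.07 = 27.75 m², so the ceiling must supply 26.72 m² over 44 m².
α = 26.72/44 = 0.607.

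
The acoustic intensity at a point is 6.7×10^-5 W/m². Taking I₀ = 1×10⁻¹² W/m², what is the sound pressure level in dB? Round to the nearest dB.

L = 10·log₁₀(I/I₀) = 10·log₁₀(6.7×10^-5/10⁻¹²) = 10·log₁₀(6.7×10^7).
L = 10·(0.8261 + 7) = 78.26 dB.

78 dB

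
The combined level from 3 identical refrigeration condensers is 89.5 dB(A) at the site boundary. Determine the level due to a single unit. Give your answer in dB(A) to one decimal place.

3 equal contributions raise the level by 10·log₁₀ 3 = 4.771 dB, so each unit alone gives 89.5 − 4.771.

84.7 dB(A)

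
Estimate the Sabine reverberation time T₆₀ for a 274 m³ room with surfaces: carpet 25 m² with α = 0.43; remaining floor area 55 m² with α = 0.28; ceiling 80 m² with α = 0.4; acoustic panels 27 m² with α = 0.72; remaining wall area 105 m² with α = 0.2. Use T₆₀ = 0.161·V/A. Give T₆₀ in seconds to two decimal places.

0.45 s

Total absorption A = 25·0.43 + 55·0.28 + 80·0.4 + 27·0.72 + 105·0.2 = 98.59 m² sabins.
T₆₀ = 0.161 × 274 / 98.59 = 0.447 s.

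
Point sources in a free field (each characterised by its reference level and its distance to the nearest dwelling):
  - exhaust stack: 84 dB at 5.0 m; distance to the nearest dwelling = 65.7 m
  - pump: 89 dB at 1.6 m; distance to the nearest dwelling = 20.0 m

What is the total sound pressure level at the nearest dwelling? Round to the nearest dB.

Apply inverse-square spreading to bring every level to the receiver, then sum 10^(L/10).
exhaust stack: 84 − 20·log₁₀(65.7/5.0) = 84 − 22.37 = 61.63 dB.
pump: 89 − 20·log₁₀(20.0/1.6) = 89 − 21.94 = 67.06 dB.
Σ 10^(L/10) = 6.539e+06 → L_total = 10·log₁₀(6.539e+06) = 68.15 dB.

68 dB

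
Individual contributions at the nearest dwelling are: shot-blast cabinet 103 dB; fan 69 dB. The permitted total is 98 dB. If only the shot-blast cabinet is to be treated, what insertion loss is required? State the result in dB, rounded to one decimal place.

Fixed contribution from the other source: Σ 10^(L/10) = 10^(69/10) = 7.943e+06 (69.00 dB).
To meet 98 dB overall, the treated shot-blast cabinet may contribute at most 10^(98/10) − 7.943e+06 = 6.302e+09, i.e. 97.99 dB.
Required insertion loss = 103 − 97.99 = 5.01 dB.

5.0 dB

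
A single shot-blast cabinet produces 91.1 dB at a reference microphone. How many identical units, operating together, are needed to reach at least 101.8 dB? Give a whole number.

The shortfall is 101.8 − 91.1 = 10.7 dB, and N units add 10·log₁₀ N, so need 10·log₁₀ N ≥ 10.7.
N ≥ 10^(10.7/10) = 11.749, so N = 12.

12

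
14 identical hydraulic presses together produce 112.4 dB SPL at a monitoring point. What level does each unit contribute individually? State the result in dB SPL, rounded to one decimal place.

100.9 dB SPL

For N identical incoherent sources L_total = L₁ + 10·log₁₀ N, so L₁ = 112.4 − 10·log₁₀(14) = 112.4 − 11.461.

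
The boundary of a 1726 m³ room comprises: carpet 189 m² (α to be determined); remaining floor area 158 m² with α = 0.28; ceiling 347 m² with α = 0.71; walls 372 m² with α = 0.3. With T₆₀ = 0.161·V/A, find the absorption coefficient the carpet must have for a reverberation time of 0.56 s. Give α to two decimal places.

0.50

From T₆₀ = 0.161·V/A, the target T₆₀ = 0.56 s needs A = 0.161·1726/0.56 = 496.23 m².
Absorption from the other surfaces = 158·0.28 + 347·0.71 + 372·0.3 = 402.21 m², so the carpet must supply 94.02 m² over 189 m².
α = 94.02/189 = 0.497.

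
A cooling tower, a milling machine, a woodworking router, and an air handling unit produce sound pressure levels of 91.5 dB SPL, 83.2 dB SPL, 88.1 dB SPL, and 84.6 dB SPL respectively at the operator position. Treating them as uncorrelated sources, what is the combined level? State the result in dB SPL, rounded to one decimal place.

94.1 dB SPL

For uncorrelated sources the intensities add, so convert each level to linear form, sum, and take 10·log₁₀ of the total.
Σ 10^(L/10) = 10^(91.5/10) + 10^(83.2/10) + 10^(88.1/10) + 10^(84.6/10) = 2.556e+09.
L_total = 10·log₁₀(2.556e+09) = 94.07 dB SPL.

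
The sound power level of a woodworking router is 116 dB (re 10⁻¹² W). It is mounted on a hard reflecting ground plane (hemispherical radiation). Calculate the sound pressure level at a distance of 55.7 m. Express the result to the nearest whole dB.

L_p = L_w − 10·log₁₀(2π·r²) with r = 55.7 m.
2π·r² = 1.949e+04 m², 10·log₁₀ of that is 42.899 dB.
L_p = 116 − 42.899 = 73.10 dB.

73 dB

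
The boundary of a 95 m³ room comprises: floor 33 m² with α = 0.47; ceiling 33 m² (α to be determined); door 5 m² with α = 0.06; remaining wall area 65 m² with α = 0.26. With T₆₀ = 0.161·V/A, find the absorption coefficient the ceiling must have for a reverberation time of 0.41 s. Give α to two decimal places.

0.14

A = 0.161·V/T₆₀ = 0.161·95/0.41 = 37.30 m² sabins.
Absorption from the other surfaces = 33·0.47 + 5·0.06 + 65·0.26 = 32.71 m², so the ceiling must supply 4.59 m² over 33 m².
α = 4.59/33 = 0.139.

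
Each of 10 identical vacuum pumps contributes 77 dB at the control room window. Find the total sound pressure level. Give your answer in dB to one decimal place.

87.0 dB

N identical incoherent sources raise the level by 10·log₁₀ N.
L_total = 77 + 10·log₁₀(10) = 77 + 10.000 = 87.00 dB.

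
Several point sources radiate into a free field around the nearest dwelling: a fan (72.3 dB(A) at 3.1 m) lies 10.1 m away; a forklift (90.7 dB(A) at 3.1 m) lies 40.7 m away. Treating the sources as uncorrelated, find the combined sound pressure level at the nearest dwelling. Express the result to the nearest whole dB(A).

69 dB(A)

Propagate each source to the receiver with L = L_ref − 20·log₁₀(r/r_ref), then add intensities.
fan: 72.3 − 20·log₁₀(10.1/3.1) = 72.3 − 10.26 = 62.04 dB(A).
forklift: 90.7 − 20·log₁₀(40.7/3.1) = 90.7 − 22.36 = 68.34 dB(A).
Σ 10^(L/10) = 8.416e+06 → L_total = 10·log₁₀(8.416e+06) = 69.25 dB(A).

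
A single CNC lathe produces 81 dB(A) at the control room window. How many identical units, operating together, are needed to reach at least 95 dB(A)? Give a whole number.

The shortfall is 95 − 81 = 14.0 dB, and N units add 10·log₁₀ N, so need 10·log₁₀ N ≥ 14.0.
N ≥ 10^(14.0/10) = 25.119, so N = 26.

26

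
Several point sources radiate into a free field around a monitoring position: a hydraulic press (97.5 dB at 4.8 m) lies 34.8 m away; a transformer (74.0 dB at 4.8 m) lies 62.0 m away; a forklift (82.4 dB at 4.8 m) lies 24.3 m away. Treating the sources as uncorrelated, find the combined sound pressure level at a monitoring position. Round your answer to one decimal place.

First find each source's level at the receiver (point-source: −20·log₁₀(r/r_ref)), then combine on an intensity basis.
hydraulic press: 97.5 − 20·log₁₀(34.8/4.8) = 97.5 − 17.21 = 80.29 dB.
transformer: 74.0 − 20·log₁₀(62.0/4.8) = 74.0 − 22.22 = 51.78 dB.
forklift: 82.4 − 20·log₁₀(24.3/4.8) = 82.4 − 14.09 = 68.31 dB.
Σ 10^(L/10) = 1.139e+08 → L_total = 10·log₁₀(1.139e+08) = 80.57 dB.

80.6 dB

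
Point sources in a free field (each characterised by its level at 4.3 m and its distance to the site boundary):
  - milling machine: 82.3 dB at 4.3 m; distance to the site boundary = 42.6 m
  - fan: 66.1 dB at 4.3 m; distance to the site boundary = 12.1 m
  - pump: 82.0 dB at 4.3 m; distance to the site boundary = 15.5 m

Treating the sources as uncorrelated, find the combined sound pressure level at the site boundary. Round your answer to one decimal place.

71.6 dB

Apply inverse-square spreading to bring every level to the receiver, then sum 10^(L/10).
milling machine: 82.3 − 20·log₁₀(42.6/4.3) = 82.3 − 19.92 = 62.38 dB.
fan: 66.1 − 20·log₁₀(12.1/4.3) = 66.1 − 8.99 = 57.11 dB.
pump: 82.0 − 20·log₁₀(15.5/4.3) = 82.0 − 11.14 = 70.86 dB.
Σ 10^(L/10) = 1.444e+07 → L_total = 10·log₁₀(1.444e+07) = 71.60 dB.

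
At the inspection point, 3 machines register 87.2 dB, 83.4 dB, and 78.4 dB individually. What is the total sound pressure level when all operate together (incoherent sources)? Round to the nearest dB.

Incoherent sources combine by intensity addition: L_total = 10·log₁₀(Σ 10^(L_i/10)).
Σ 10^(L/10) = 10^(87.2/10) + 10^(83.4/10) + 10^(78.4/10) = 8.128e+08.
L_total = 10·log₁₀(8.128e+08) = 89.10 dB.

89 dB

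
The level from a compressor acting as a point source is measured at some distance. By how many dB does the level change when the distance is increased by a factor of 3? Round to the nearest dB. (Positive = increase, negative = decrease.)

A point source loses 6 dB per doubling of distance; generally ΔL = −20·log₁₀(r₂/r₁).
ΔL = −20·log₁₀(3) = -9.54 dB.

-10 dB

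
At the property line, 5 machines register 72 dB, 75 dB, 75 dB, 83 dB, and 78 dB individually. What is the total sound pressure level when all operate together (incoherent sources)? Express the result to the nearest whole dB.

85 dB

Incoherent sources combine by intensity addition: L_total = 10·log₁₀(Σ 10^(L_i/10)).
Σ 10^(L/10) = 10^(72/10) + 10^(75/10) + 10^(75/10) + 10^(83/10) + 10^(78/10) = 3.417e+08.
L_total = 10·log₁₀(3.417e+08) = 85.34 dB.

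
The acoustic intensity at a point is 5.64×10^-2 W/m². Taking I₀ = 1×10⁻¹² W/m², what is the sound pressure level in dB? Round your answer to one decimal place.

L = 10·log₁₀(I/I₀) = 10·log₁₀(5.64×10^-2/10⁻¹²) = 10·log₁₀(5.64×10^10).
L = 10·(0.7513 + 10) = 107.51 dB.

107.5 dB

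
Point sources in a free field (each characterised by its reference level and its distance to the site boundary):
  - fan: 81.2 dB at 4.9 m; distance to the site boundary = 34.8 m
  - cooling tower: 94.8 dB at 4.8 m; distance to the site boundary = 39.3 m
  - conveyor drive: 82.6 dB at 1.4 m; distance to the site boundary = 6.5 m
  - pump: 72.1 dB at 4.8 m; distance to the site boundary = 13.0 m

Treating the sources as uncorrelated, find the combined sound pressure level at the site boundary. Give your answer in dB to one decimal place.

77.7 dB

Apply inverse-square spreading to bring every level to the receiver, then sum 10^(L/10).
fan: 81.2 − 20·log₁₀(34.8/4.9) = 81.2 − 17.03 = 64.17 dB.
cooling tower: 94.8 − 20·log₁₀(39.3/4.8) = 94.8 − 18.26 = 76.54 dB.
conveyor drive: 82.6 − 20·log₁₀(6.5/1.4) = 82.6 − 13.34 = 69.26 dB.
pump: 72.1 − 20·log₁₀(13.0/4.8) = 72.1 − 8.65 = 63.45 dB.
Σ 10^(L/10) = 5.832e+07 → L_total = 10·log₁₀(5.832e+07) = 77.66 dB.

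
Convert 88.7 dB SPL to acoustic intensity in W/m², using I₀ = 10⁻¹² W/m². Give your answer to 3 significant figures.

0.000741 W/m²

I/I₀ = 10^(88.7/10) = 7.413e+08, so I = 7.413e+08 × 10⁻¹² W/m².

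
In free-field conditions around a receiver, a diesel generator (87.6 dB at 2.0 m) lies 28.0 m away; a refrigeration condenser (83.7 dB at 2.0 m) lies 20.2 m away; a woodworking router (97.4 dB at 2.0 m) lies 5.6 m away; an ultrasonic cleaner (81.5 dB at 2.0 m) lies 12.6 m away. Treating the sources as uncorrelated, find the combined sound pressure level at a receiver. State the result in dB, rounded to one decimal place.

88.5 dB

First find each source's level at the receiver (point-source: −20·log₁₀(r/r_ref)), then combine on an intensity basis.
diesel generator: 87.6 − 20·log₁₀(28.0/2.0) = 87.6 − 22.92 = 64.68 dB.
refrigeration condenser: 83.7 − 20·log₁₀(20.2/2.0) = 83.7 − 20.09 = 63.61 dB.
woodworking router: 97.4 − 20·log₁₀(5.6/2.0) = 97.4 − 8.94 = 88.46 dB.
ultrasonic cleaner: 81.5 − 20·log₁₀(12.6/2.0) = 81.5 − 15.99 = 65.51 dB.
Σ 10^(L/10) = 7.097e+08 → L_total = 10·log₁₀(7.097e+08) = 88.51 dB.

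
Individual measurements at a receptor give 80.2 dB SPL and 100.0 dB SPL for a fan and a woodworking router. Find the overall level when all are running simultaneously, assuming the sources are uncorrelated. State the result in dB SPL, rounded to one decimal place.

For uncorrelated sources the intensities add, so convert each level to linear form, sum, and take 10·log₁₀ of the total.
Σ 10^(L/10) = 10^(80.2/10) + 10^(100.0/10) = 1.010e+10.
L_total = 10·log₁₀(1.010e+10) = 100.05 dB SPL.

100.0 dB SPL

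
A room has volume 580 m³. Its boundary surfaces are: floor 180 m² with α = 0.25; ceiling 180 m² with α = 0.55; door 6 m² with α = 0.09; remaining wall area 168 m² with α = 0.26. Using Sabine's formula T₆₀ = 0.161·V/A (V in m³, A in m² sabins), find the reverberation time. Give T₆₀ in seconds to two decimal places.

A = Σ Sᵢαᵢ = 180·0.25 + 180·0.55 + 6·0.09 + 168·0.26 = 188.22 m².
T₆₀ = 0.161 × 580 / 188.22 = 0.496 s.

0.50 s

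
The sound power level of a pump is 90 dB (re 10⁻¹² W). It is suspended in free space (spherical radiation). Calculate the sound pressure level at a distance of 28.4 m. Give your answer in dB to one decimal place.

49.9 dB

L_p = L_w − 10·log₁₀(4π·r²) with r = 28.4 m.
4π·r² = 1.014e+04 m², 10·log₁₀ of that is 40.058 dB.
L_p = 90 − 40.058 = 49.94 dB.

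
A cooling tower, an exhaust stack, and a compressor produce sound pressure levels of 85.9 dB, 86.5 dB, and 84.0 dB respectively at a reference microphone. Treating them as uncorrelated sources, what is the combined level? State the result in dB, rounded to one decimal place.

For uncorrelated sources the intensities add, so convert each level to linear form, sum, and take 10·log₁₀ of the total.
Σ 10^(L/10) = 10^(85.9/10) + 10^(86.5/10) + 10^(84.0/10) = 1.087e+09.
L_total = 10·log₁₀(1.087e+09) = 90.36 dB.

90.4 dB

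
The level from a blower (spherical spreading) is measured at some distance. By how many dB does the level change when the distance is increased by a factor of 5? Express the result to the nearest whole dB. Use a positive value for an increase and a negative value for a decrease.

-14 dB

Point-source spreading: ΔL = −20·log₁₀(r₂/r₁).
ΔL = −20·log₁₀(5) = -13.98 dB.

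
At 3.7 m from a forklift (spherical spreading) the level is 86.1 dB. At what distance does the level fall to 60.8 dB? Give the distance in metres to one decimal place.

For a point source L₁ − L₂ = 20·log₁₀(r₂/r₁), so r₂ = r₁·10^((L₁−L₂)/20).
r₂ = 3.7·10^((86.1−60.8)/20) = 3.7·10^(25.3/20) = 68.11 m.

68.1 m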